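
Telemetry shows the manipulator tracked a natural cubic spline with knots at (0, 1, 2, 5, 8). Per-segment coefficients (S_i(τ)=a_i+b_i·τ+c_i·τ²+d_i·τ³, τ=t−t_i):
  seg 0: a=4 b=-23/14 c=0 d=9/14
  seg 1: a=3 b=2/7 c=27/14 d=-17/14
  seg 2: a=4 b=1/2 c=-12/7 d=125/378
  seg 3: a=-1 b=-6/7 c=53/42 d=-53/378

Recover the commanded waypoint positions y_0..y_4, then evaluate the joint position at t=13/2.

y_0 = S_0(0) = a_0 = 4
y_1 = S_1(0) = a_1 = 3
y_2 = S_2(0) = a_2 = 4
y_3 = S_3(0) = a_3 = -1
y_4 = S_3(3) = 4
t_q=13/2 is in segment 3 (τ=3/2); S_3(τ)=9/112

y_0=4 y_1=3 y_2=4 y_3=-1 y_4=4
S(13/2) = 9/112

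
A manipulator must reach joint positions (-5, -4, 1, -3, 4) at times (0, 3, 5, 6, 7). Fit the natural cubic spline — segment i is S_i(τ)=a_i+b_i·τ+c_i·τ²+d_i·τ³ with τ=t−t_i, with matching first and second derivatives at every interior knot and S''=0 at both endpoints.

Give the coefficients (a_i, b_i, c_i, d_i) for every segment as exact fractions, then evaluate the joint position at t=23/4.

Δ: Δ0=1/3, Δ1=5/2, Δ2=-4, Δ3=7
row 1: diag=10, rhs=13; c'=1/5, d'=13/10
row 2: denom=6−2·1/5=28/5; d'=(-39−2·13/10)/(28/5)=-52/7
row 3: denom=4−1·5/28=107/28; d'=(66−1·-52/7)/(107/28)=2056/107
back: M3=2056/107
back: M2=-52/7−5/28·2056/107=-1162/107
back: M1=13/10−1/5·-1162/107=743/214
M: M0=0, M1=743/214, M2=-1162/107, M3=2056/107, M4=0
seg 0: a=-5, c=M0/2=0, d=(M1−M0)/(6·3)=743/3852, b=Δ0−h0·(2M0+M1)/6=-1801/1284
seg 1: a=-4, c=M1/2=743/428, d=(M2−M1)/(6·2)=-3067/2568, b=Δ1−h1·(2M1+M2)/6=2443/642
seg 2: a=1, c=M2/2=-581/107, d=(M3−M2)/(6·1)=1609/321, b=Δ2−h2·(2M2+M3)/6=-1150/321
seg 3: a=-3, c=M3/2=1028/107, d=(M4−M3)/(6·1)=-1028/321, b=Δ3−h3·(2M3+M4)/6=191/321
t_q=23/4 → seg 2, τ=3/4; S=1+-1150/321·τ+-581/107·τ²+1609/321·τ³=-17987/6848

  seg 0: a=-5 b=-1801/1284 c=0 d=743/3852
  seg 1: a=-4 b=2443/642 c=743/428 d=-3067/2568
  seg 2: a=1 b=-1150/321 c=-581/107 d=1609/321
  seg 3: a=-3 b=191/321 c=1028/107 d=-1028/321
S(23/4) = -17987/6848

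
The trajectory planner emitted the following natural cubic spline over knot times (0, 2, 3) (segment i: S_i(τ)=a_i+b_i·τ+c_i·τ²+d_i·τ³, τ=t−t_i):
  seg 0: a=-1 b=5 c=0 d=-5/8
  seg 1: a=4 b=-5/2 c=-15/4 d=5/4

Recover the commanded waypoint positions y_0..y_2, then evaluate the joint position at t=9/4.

y_0 = S_0(0) = a_0 = -1
y_1 = S_1(0) = a_1 = 4
y_2 = S_1(1) = -1
t_q=9/4 is in segment 1 (τ=1/4); S_1(τ)=809/256

y_0=-1 y_1=4 y_2=-1
S(9/4) = 809/256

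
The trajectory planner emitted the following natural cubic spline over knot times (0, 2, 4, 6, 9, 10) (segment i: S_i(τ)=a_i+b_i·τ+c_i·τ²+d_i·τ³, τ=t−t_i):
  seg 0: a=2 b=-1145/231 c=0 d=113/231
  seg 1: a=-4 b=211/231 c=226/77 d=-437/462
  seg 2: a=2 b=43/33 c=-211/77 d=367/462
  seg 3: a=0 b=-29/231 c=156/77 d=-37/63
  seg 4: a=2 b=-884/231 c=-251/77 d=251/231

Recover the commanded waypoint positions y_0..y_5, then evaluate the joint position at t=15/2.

y_0=2 y_1=-4 y_2=2 y_3=0 y_4=2 y_5=-4
S(15/2) = 1471/616

y_0 = S_0(0) = a_0 = 2
y_1 = S_1(0) = a_1 = -4
y_2 = S_2(0) = a_2 = 2
y_3 = S_3(0) = a_3 = 0
y_4 = S_4(0) = a_4 = 2
y_5 = S_4(1) = -4
t_q=15/2 is in segment 3 (τ=3/2); S_3(τ)=1471/616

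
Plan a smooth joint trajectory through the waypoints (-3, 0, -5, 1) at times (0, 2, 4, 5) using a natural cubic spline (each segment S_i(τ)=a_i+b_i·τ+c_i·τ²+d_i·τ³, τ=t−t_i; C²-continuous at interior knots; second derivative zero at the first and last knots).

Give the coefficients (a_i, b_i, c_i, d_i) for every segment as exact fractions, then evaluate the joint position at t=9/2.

Δ: Δ0=3/2, Δ1=-5/2, Δ2=6
row 1: diag=8, rhs=-24; c'=1/4, d'=-3
row 2: denom=6−2·1/4=11/2; d'=(51−2·-3)/(11/2)=114/11
back: M2=114/11
back: M1=-3−1/4·114/11=-123/22
M: M0=0, M1=-123/22, M2=114/11, M3=0
seg 0: a=-3, c=M0/2=0, d=(M1−M0)/(6·2)=-41/88, b=Δ0−h0·(2M0+M1)/6=37/11
seg 1: a=0, c=M1/2=-123/44, d=(M2−M1)/(6·2)=117/88, b=Δ1−h1·(2M1+M2)/6=-49/22
seg 2: a=-5, c=M2/2=57/11, d=(M3−M2)/(6·1)=-19/11, b=Δ2−h2·(2M2+M3)/6=28/11
t_q=9/2 → seg 2, τ=1/2; S=-5+28/11·τ+57/11·τ²+-19/11·τ³=-233/88

  seg 0: a=-3 b=37/11 c=0 d=-41/88
  seg 1: a=0 b=-49/22 c=-123/44 d=117/88
  seg 2: a=-5 b=28/11 c=57/11 d=-19/11
S(9/2) = -233/88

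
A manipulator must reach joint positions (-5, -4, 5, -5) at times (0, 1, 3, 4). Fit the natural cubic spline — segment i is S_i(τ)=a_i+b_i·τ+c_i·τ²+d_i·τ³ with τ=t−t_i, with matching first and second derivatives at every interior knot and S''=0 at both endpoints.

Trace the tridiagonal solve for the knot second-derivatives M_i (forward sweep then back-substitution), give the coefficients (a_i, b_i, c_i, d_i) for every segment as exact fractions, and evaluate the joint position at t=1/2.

Δ: Δ0=1, Δ1=9/2, Δ2=-10
row 1: diag=6, rhs=21; c'=1/3, d'=7/2
row 2: denom=6−2·1/3=16/3; d'=(-87−2·7/2)/(16/3)=-141/8
back: M2=-141/8
back: M1=7/2−1/3·-141/8=75/8
M: M0=0, M1=75/8, M2=-141/8, M3=0
seg 0: a=-5, c=M0/2=0, d=(M1−M0)/(6·1)=25/16, b=Δ0−h0·(2M0+M1)/6=-9/16
seg 1: a=-4, c=M1/2=75/16, d=(M2−M1)/(6·2)=-9/4, b=Δ1−h1·(2M1+M2)/6=33/8
seg 2: a=5, c=M2/2=-141/16, d=(M3−M2)/(6·1)=47/16, b=Δ2−h2·(2M2+M3)/6=-33/8
t_q=1/2 → seg 0, τ=1/2; S=-5+-9/16·τ+0·τ²+25/16·τ³=-651/128

  seg 0: a=-5 b=-9/16 c=0 d=25/16
  seg 1: a=-4 b=33/8 c=75/16 d=-9/4
  seg 2: a=5 b=-33/8 c=-141/16 d=47/16
S(1/2) = -651/128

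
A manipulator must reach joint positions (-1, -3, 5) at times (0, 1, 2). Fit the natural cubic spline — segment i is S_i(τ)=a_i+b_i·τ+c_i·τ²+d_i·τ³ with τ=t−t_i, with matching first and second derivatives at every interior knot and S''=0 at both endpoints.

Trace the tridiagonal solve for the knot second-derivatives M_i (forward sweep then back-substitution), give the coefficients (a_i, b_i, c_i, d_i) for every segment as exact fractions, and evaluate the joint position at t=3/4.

Δ: Δ0=-2, Δ1=8
row 1: diag=4, rhs=60; c'=1/4, d'=15
back: M1=15
M: M0=0, M1=15, M2=0
seg 0: a=-1, c=M0/2=0, d=(M1−M0)/(6·1)=5/2, b=Δ0−h0·(2M0+M1)/6=-9/2
seg 1: a=-3, c=M1/2=15/2, d=(M2−M1)/(6·1)=-5/2, b=Δ1−h1·(2M1+M2)/6=3
t_q=3/4 → seg 0, τ=3/4; S=-1+-9/2·τ+0·τ²+5/2·τ³=-425/128

  seg 0: a=-1 b=-9/2 c=0 d=5/2
  seg 1: a=-3 b=3 c=15/2 d=-5/2
S(3/4) = -425/128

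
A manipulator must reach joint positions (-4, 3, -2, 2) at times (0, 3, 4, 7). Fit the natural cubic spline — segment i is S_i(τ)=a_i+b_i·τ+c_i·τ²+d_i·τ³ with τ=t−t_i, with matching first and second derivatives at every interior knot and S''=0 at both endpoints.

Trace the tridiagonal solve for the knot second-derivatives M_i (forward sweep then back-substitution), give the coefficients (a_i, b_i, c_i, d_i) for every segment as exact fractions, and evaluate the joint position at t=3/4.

  seg 0: a=-4 b=38/7 c=0 d=-65/189
  seg 1: a=3 b=-27/7 c=-65/21 d=41/21
  seg 2: a=-2 b=-88/21 c=58/21 d=-58/189
S(3/4) = -33/448

Δ: Δ0=7/3, Δ1=-5, Δ2=4/3
row 1: diag=8, rhs=-44; c'=1/8, d'=-11/2
row 2: denom=8−1·1/8=63/8; d'=(38−1·-11/2)/(63/8)=116/21
back: M2=116/21
back: M1=-11/2−1/8·116/21=-130/21
M: M0=0, M1=-130/21, M2=116/21, M3=0
seg 0: a=-4, c=M0/2=0, d=(M1−M0)/(6·3)=-65/189, b=Δ0−h0·(2M0+M1)/6=38/7
seg 1: a=3, c=M1/2=-65/21, d=(M2−M1)/(6·1)=41/21, b=Δ1−h1·(2M1+M2)/6=-27/7
seg 2: a=-2, c=M2/2=58/21, d=(M3−M2)/(6·3)=-58/189, b=Δ2−h2·(2M2+M3)/6=-88/21
t_q=3/4 → seg 0, τ=3/4; S=-4+38/7·τ+0·τ²+-65/189·τ³=-33/448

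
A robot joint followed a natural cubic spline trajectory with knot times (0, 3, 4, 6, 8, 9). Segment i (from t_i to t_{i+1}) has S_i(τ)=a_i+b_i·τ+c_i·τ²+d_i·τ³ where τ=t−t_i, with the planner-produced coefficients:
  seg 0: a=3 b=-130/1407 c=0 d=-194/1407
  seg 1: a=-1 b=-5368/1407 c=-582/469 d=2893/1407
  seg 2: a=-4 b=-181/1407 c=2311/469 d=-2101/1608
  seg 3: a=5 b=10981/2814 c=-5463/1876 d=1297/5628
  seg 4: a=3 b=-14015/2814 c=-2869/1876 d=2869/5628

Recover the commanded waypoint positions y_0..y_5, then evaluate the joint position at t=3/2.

y_0 = S_0(0) = a_0 = 3
y_1 = S_1(0) = a_1 = -1
y_2 = S_2(0) = a_2 = -4
y_3 = S_3(0) = a_3 = 5
y_4 = S_4(0) = a_4 = 3
y_5 = S_4(1) = -3
t_q=3/2 is in segment 0 (τ=3/2); S_0(τ)=4495/1876

y_0=3 y_1=-1 y_2=-4 y_3=5 y_4=3 y_5=-3
S(3/2) = 4495/1876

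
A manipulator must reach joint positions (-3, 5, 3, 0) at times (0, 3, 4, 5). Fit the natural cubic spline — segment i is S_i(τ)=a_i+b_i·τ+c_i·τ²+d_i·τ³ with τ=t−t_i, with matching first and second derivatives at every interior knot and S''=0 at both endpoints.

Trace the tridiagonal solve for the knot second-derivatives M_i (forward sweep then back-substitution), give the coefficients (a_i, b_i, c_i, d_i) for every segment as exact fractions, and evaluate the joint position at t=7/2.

Δ: Δ0=8/3, Δ1=-2, Δ2=-3
row 1: diag=8, rhs=-28; c'=1/8, d'=-7/2
row 2: denom=4−1·1/8=31/8; d'=(-6−1·-7/2)/(31/8)=-20/31
back: M2=-20/31
back: M1=-7/2−1/8·-20/31=-106/31
M: M0=0, M1=-106/31, M2=-20/31, M3=0
seg 0: a=-3, c=M0/2=0, d=(M1−M0)/(6·3)=-53/279, b=Δ0−h0·(2M0+M1)/6=407/93
seg 1: a=5, c=M1/2=-53/31, d=(M2−M1)/(6·1)=43/93, b=Δ1−h1·(2M1+M2)/6=-70/93
seg 2: a=3, c=M2/2=-10/31, d=(M3−M2)/(6·1)=10/93, b=Δ2−h2·(2M2+M3)/6=-259/93
t_q=7/2 → seg 1, τ=1/2; S=5+-70/93·τ+-53/31·τ²+43/93·τ³=1055/248

  seg 0: a=-3 b=407/93 c=0 d=-53/279
  seg 1: a=5 b=-70/93 c=-53/31 d=43/93
  seg 2: a=3 b=-259/93 c=-10/31 d=10/93
S(7/2) = 1055/248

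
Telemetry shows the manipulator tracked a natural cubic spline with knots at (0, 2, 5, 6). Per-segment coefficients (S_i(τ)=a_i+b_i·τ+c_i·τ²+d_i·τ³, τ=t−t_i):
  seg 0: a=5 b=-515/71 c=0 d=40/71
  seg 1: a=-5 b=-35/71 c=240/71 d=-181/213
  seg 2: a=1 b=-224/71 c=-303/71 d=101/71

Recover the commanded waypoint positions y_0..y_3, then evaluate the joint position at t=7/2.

y_0=5 y_1=-5 y_2=1 y_3=-5
S(7/2) = -569/568

y_0 = S_0(0) = a_0 = 5
y_1 = S_1(0) = a_1 = -5
y_2 = S_2(0) = a_2 = 1
y_3 = S_2(1) = -5
t_q=7/2 is in segment 1 (τ=3/2); S_1(τ)=-569/568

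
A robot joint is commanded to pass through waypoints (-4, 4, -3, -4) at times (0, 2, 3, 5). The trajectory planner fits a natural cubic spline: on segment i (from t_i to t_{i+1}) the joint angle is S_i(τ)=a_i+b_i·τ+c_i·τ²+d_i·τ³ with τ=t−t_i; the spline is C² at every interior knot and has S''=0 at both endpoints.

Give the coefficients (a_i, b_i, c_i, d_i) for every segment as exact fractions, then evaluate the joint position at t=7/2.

  seg 0: a=-4 b=57/7 c=0 d=-29/28
  seg 1: a=4 b=-30/7 c=-87/14 d=7/2
  seg 2: a=-3 b=-87/14 c=30/7 d=-5/7
S(7/2) = -41/8

Δ: Δ0=4, Δ1=-7, Δ2=-1/2
row 1: diag=6, rhs=-66; c'=1/6, d'=-11
row 2: denom=6−1·1/6=35/6; d'=(39−1·-11)/(35/6)=60/7
back: M2=60/7
back: M1=-11−1/6·60/7=-87/7
M: M0=0, M1=-87/7, M2=60/7, M3=0
seg 0: a=-4, c=M0/2=0, d=(M1−M0)/(6·2)=-29/28, b=Δ0−h0·(2M0+M1)/6=57/7
seg 1: a=4, c=M1/2=-87/14, d=(M2−M1)/(6·1)=7/2, b=Δ1−h1·(2M1+M2)/6=-30/7
seg 2: a=-3, c=M2/2=30/7, d=(M3−M2)/(6·2)=-5/7, b=Δ2−h2·(2M2+M3)/6=-87/14
t_q=7/2 → seg 2, τ=1/2; S=-3+-87/14·τ+30/7·τ²+-5/7·τ³=-41/8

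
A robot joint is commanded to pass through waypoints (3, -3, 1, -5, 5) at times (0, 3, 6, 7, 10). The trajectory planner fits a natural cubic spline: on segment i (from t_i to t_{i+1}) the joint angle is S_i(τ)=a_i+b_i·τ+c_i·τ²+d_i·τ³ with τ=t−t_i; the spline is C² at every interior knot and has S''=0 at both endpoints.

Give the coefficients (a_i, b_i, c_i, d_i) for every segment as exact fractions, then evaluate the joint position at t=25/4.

  seg 0: a=3 b=-145/38 c=0 d=23/114
  seg 1: a=-3 b=31/19 c=69/38 d=-655/1026
  seg 2: a=1 b=-179/38 c=-224/57 d=301/114
  seg 3: a=-5 b=-265/57 c=455/114 d=-455/1026
S(25/4) = -929/2432

Δ: Δ0=-2, Δ1=4/3, Δ2=-6, Δ3=10/3
row 1: diag=12, rhs=20; c'=1/4, d'=5/3
row 2: denom=8−3·1/4=29/4; d'=(-44−3·5/3)/(29/4)=-196/29
row 3: denom=8−1·4/29=228/29; d'=(56−1·-196/29)/(228/29)=455/57
back: M3=455/57
back: M2=-196/29−4/29·455/57=-448/57
back: M1=5/3−1/4·-448/57=69/19
M: M0=0, M1=69/19, M2=-448/57, M3=455/57, M4=0
seg 0: a=3, c=M0/2=0, d=(M1−M0)/(6·3)=23/114, b=Δ0−h0·(2M0+M1)/6=-145/38
seg 1: a=-3, c=M1/2=69/38, d=(M2−M1)/(6·3)=-655/1026, b=Δ1−h1·(2M1+M2)/6=31/19
seg 2: a=1, c=M2/2=-224/57, d=(M3−M2)/(6·1)=301/114, b=Δ2−h2·(2M2+M3)/6=-179/38
seg 3: a=-5, c=M3/2=455/114, d=(M4−M3)/(6·3)=-455/1026, b=Δ3−h3·(2M3+M4)/6=-265/57
t_q=25/4 → seg 2, τ=1/4; S=1+-179/38·τ+-224/57·τ²+301/114·τ³=-929/2432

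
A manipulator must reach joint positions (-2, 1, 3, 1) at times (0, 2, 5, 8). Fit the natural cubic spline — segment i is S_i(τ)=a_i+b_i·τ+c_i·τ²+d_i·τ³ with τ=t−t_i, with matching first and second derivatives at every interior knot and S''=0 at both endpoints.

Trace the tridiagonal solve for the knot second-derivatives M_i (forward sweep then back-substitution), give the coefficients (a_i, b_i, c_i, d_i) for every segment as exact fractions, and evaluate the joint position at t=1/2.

Δ: Δ0=3/2, Δ1=2/3, Δ2=-2/3
row 1: diag=10, rhs=-5; c'=3/10, d'=-1/2
row 2: denom=12−3·3/10=111/10; d'=(-8−3·-1/2)/(111/10)=-65/111
back: M2=-65/111
back: M1=-1/2−3/10·-65/111=-12/37
M: M0=0, M1=-12/37, M2=-65/111, M3=0
seg 0: a=-2, c=M0/2=0, d=(M1−M0)/(6·2)=-1/37, b=Δ0−h0·(2M0+M1)/6=119/74
seg 1: a=1, c=M1/2=-6/37, d=(M2−M1)/(6·3)=-29/1998, b=Δ1−h1·(2M1+M2)/6=95/74
seg 2: a=3, c=M2/2=-65/222, d=(M3−M2)/(6·3)=65/1998, b=Δ2−h2·(2M2+M3)/6=-3/37
t_q=1/2 → seg 0, τ=1/2; S=-2+119/74·τ+0·τ²+-1/37·τ³=-355/296

  seg 0: a=-2 b=119/74 c=0 d=-1/37
  seg 1: a=1 b=95/74 c=-6/37 d=-29/1998
  seg 2: a=3 b=-3/37 c=-65/222 d=65/1998
S(1/2) = -355/296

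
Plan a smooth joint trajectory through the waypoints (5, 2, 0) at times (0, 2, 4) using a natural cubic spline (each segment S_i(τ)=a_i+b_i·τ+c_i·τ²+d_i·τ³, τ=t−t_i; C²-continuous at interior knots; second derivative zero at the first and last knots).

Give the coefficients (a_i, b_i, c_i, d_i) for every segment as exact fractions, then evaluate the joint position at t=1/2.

  seg 0: a=5 b=-13/8 c=0 d=1/32
  seg 1: a=2 b=-5/4 c=3/16 d=-1/32
S(1/2) = 1073/256

Δ: Δ0=-3/2, Δ1=-1
row 1: diag=8, rhs=3; c'=1/4, d'=3/8
back: M1=3/8
M: M0=0, M1=3/8, M2=0
seg 0: a=5, c=M0/2=0, d=(M1−M0)/(6·2)=1/32, b=Δ0−h0·(2M0+M1)/6=-13/8
seg 1: a=2, c=M1/2=3/16, d=(M2−M1)/(6·2)=-1/32, b=Δ1−h1·(2M1+M2)/6=-5/4
t_q=1/2 → seg 0, τ=1/2; S=5+-13/8·τ+0·τ²+1/32·τ³=1073/256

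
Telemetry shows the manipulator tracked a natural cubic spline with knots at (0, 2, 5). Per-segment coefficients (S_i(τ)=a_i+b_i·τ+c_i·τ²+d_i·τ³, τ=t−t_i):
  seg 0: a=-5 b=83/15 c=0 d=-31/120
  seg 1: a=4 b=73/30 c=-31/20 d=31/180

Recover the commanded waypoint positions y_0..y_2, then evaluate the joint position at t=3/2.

y_0=-5 y_1=4 y_2=2
S(3/2) = 777/320

y_0 = S_0(0) = a_0 = -5
y_1 = S_1(0) = a_1 = 4
y_2 = S_1(3) = 2
t_q=3/2 is in segment 0 (τ=3/2); S_0(τ)=777/320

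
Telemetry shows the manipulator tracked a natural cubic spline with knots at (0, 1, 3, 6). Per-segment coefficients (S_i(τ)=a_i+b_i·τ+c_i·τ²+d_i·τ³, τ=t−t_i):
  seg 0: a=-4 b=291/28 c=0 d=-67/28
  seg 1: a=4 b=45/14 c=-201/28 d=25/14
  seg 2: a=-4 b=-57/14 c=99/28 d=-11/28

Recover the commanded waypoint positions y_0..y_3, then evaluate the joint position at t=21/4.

y_0 = S_0(0) = a_0 = -4
y_1 = S_1(0) = a_1 = 4
y_2 = S_2(0) = a_2 = -4
y_3 = S_2(3) = 5
t_q=21/4 is in segment 2 (τ=9/4); S_2(τ)=473/1792

y_0=-4 y_1=4 y_2=-4 y_3=5
S(21/4) = 473/1792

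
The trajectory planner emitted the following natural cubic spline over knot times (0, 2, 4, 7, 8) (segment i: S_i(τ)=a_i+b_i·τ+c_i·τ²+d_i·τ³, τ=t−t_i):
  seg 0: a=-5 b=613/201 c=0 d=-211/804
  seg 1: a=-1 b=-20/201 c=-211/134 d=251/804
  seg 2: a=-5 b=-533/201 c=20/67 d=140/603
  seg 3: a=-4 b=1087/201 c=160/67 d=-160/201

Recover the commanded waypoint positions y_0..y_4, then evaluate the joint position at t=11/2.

y_0 = S_0(0) = a_0 = -5
y_1 = S_1(0) = a_1 = -1
y_2 = S_2(0) = a_2 = -5
y_3 = S_3(0) = a_3 = -4
y_4 = S_3(1) = 3
t_q=11/2 is in segment 2 (τ=3/2); S_2(τ)=-504/67

y_0=-5 y_1=-1 y_2=-5 y_3=-4 y_4=3
S(11/2) = -504/67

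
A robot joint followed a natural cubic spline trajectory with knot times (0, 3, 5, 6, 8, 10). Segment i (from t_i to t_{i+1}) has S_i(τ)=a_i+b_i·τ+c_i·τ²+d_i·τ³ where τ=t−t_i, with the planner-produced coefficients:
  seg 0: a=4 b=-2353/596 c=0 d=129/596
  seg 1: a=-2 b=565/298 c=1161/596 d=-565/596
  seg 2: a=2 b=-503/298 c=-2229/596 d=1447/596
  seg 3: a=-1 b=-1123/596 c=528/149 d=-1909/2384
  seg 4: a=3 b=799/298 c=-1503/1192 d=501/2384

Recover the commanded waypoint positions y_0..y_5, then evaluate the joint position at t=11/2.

y_0=4 y_1=-2 y_2=2 y_3=-1 y_4=3 y_5=5
S(11/2) = 2501/4768

y_0 = S_0(0) = a_0 = 4
y_1 = S_1(0) = a_1 = -2
y_2 = S_2(0) = a_2 = 2
y_3 = S_3(0) = a_3 = -1
y_4 = S_4(0) = a_4 = 3
y_5 = S_4(2) = 5
t_q=11/2 is in segment 2 (τ=1/2); S_2(τ)=2501/4768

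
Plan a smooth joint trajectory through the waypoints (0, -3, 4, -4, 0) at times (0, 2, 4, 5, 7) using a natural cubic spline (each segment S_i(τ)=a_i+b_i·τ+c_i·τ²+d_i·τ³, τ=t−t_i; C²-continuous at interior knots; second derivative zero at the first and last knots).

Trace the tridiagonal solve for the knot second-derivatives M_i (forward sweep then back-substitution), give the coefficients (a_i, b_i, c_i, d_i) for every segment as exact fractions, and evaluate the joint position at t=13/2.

Δ: Δ0=-3/2, Δ1=7/2, Δ2=-8, Δ3=2
row 1: diag=8, rhs=30; c'=1/4, d'=15/4
row 2: denom=6−2·1/4=11/2; d'=(-69−2·15/4)/(11/2)=-153/11
row 3: denom=6−1·2/11=64/11; d'=(60−1·-153/11)/(64/11)=813/64
back: M3=813/64
back: M2=-153/11−2/11·813/64=-519/32
back: M1=15/4−1/4·-519/32=999/128
M: M0=0, M1=999/128, M2=-519/32, M3=813/64, M4=0
seg 0: a=0, c=M0/2=0, d=(M1−M0)/(6·2)=333/512, b=Δ0−h0·(2M0+M1)/6=-525/128
seg 1: a=-3, c=M1/2=999/256, d=(M2−M1)/(6·2)=-1025/512, b=Δ1−h1·(2M1+M2)/6=237/64
seg 2: a=4, c=M2/2=-519/64, d=(M3−M2)/(6·1)=617/128, b=Δ2−h2·(2M2+M3)/6=-603/128
seg 3: a=-4, c=M3/2=813/128, d=(M4−M3)/(6·2)=-271/256, b=Δ3−h3·(2M3+M4)/6=-207/32
t_q=13/2 → seg 3, τ=3/2; S=-4+-207/32·τ+813/128·τ²+-271/256·τ³=-6113/2048

  seg 0: a=0 b=-525/128 c=0 d=333/512
  seg 1: a=-3 b=237/64 c=999/256 d=-1025/512
  seg 2: a=4 b=-603/128 c=-519/64 d=617/128
  seg 3: a=-4 b=-207/32 c=813/128 d=-271/256
S(13/2) = -6113/2048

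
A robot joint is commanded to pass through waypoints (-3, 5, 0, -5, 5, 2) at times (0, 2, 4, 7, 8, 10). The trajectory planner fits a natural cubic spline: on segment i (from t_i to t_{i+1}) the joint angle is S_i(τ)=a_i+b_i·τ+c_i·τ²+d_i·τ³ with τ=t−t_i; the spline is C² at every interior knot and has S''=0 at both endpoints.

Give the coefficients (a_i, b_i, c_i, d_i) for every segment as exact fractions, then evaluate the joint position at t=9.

Δ: Δ0=4, Δ1=-5/2, Δ2=-5/3, Δ3=10, Δ4=-3/2
row 1: diag=8, rhs=-39; c'=1/4, d'=-39/8
row 2: denom=10−2·1/4=19/2; d'=(5−2·-39/8)/(19/2)=59/38
row 3: denom=8−3·6/19=134/19; d'=(70−3·59/38)/(134/19)=2483/268
row 4: denom=6−1·19/134=785/134; d'=(-69−1·2483/268)/(785/134)=-4195/314
back: M4=-4195/314
back: M3=2483/268−19/134·-4195/314=1752/157
back: M2=59/38−6/19·1752/157=-619/314
back: M1=-39/8−1/4·-619/314=-688/157
M: M0=0, M1=-688/157, M2=-619/314, M3=1752/157, M4=-4195/314, M5=0
seg 0: a=-3, c=M0/2=0, d=(M1−M0)/(6·2)=-172/471, b=Δ0−h0·(2M0+M1)/6=2572/471
seg 1: a=5, c=M1/2=-344/157, d=(M2−M1)/(6·2)=757/3768, b=Δ1−h1·(2M1+M2)/6=508/471
seg 2: a=0, c=M2/2=-619/628, d=(M3−M2)/(6·3)=4123/5652, b=Δ2−h2·(2M2+M3)/6=-4969/942
seg 3: a=-5, c=M3/2=876/157, d=(M4−M3)/(6·1)=-7699/1884, b=Δ3−h3·(2M3+M4)/6=16027/1884
seg 4: a=5, c=M4/2=-4195/628, d=(M5−M4)/(6·2)=4195/3768, b=Δ4−h4·(2M4+M5)/6=6977/942
t_q=9 → seg 4, τ=1; S=5+6977/942·τ+-4195/628·τ²+4195/3768·τ³=8591/1256

  seg 0: a=-3 b=2572/471 c=0 d=-172/471
  seg 1: a=5 b=508/471 c=-344/157 d=757/3768
  seg 2: a=0 b=-4969/942 c=-619/628 d=4123/5652
  seg 3: a=-5 b=16027/1884 c=876/157 d=-7699/1884
  seg 4: a=5 b=6977/942 c=-4195/628 d=4195/3768
S(9) = 8591/1256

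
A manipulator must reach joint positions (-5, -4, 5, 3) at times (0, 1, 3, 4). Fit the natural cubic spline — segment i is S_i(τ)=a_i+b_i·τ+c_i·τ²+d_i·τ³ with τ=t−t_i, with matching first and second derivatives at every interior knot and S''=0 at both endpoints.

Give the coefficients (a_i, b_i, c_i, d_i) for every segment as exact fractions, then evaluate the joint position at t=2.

Δ: Δ0=1, Δ1=9/2, Δ2=-2
row 1: diag=6, rhs=21; c'=1/3, d'=7/2
row 2: denom=6−2·1/3=16/3; d'=(-39−2·7/2)/(16/3)=-69/8
back: M2=-69/8
back: M1=7/2−1/3·-69/8=51/8
M: M0=0, M1=51/8, M2=-69/8, M3=0
seg 0: a=-5, c=M0/2=0, d=(M1−M0)/(6·1)=17/16, b=Δ0−h0·(2M0+M1)/6=-1/16
seg 1: a=-4, c=M1/2=51/16, d=(M2−M1)/(6·2)=-5/4, b=Δ1−h1·(2M1+M2)/6=25/8
seg 2: a=5, c=M2/2=-69/16, d=(M3−M2)/(6·1)=23/16, b=Δ2−h2·(2M2+M3)/6=7/8
t_q=2 → seg 1, τ=1; S=-4+25/8·τ+51/16·τ²+-5/4·τ³=17/16

  seg 0: a=-5 b=-1/16 c=0 d=17/16
  seg 1: a=-4 b=25/8 c=51/16 d=-5/4
  seg 2: a=5 b=7/8 c=-69/16 d=23/16
S(2) = 17/16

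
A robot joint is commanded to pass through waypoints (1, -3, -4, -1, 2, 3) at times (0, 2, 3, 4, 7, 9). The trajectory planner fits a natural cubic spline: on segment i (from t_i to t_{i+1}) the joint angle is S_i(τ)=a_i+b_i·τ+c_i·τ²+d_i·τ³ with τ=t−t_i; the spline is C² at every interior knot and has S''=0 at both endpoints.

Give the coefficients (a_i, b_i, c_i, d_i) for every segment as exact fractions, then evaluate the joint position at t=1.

Δ: Δ0=-2, Δ1=-1, Δ2=3, Δ3=1, Δ4=1/2
row 1: diag=6, rhs=6; c'=1/6, d'=1
row 2: denom=4−1·1/6=23/6; d'=(24−1·1)/(23/6)=6
row 3: denom=8−1·6/23=178/23; d'=(-12−1·6)/(178/23)=-207/89
row 4: denom=10−3·69/178=1573/178; d'=(-3−3·-207/89)/(1573/178)=708/1573
back: M4=708/1573
back: M3=-207/89−69/178·708/1573=-3933/1573
back: M2=6−6/23·-3933/1573=10464/1573
back: M1=1−1/6·10464/1573=-171/1573
M: M0=0, M1=-171/1573, M2=10464/1573, M3=-3933/1573, M4=708/1573, M5=0
seg 0: a=1, c=M0/2=0, d=(M1−M0)/(6·2)=-57/6292, b=Δ0−h0·(2M0+M1)/6=-3089/1573
seg 1: a=-3, c=M1/2=-171/3146, d=(M2−M1)/(6·1)=3545/3146, b=Δ1−h1·(2M1+M2)/6=-3260/1573
seg 2: a=-4, c=M2/2=5232/1573, d=(M3−M2)/(6·1)=-4799/3146, b=Δ2−h2·(2M2+M3)/6=343/286
seg 3: a=-1, c=M3/2=-3933/3146, d=(M4−M3)/(6·3)=119/726, b=Δ3−h3·(2M3+M4)/6=5152/1573
seg 4: a=2, c=M4/2=354/1573, d=(M5−M4)/(6·2)=-59/1573, b=Δ4−h4·(2M4+M5)/6=629/3146
t_q=1 → seg 0, τ=1; S=1+-3089/1573·τ+0·τ²+-57/6292·τ³=-6121/6292

  seg 0: a=1 b=-3089/1573 c=0 d=-57/6292
  seg 1: a=-3 b=-3260/1573 c=-171/3146 d=3545/3146
  seg 2: a=-4 b=343/286 c=5232/1573 d=-4799/3146
  seg 3: a=-1 b=5152/1573 c=-3933/3146 d=119/726
  seg 4: a=2 b=629/3146 c=354/1573 d=-59/1573
S(1) = -6121/6292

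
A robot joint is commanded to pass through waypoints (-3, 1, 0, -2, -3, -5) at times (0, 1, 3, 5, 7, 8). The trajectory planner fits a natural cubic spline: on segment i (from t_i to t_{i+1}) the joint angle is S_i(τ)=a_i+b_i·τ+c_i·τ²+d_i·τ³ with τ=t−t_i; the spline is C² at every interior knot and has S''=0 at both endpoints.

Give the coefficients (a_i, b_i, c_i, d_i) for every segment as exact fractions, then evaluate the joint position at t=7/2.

  seg 0: a=-3 b=67/14 c=0 d=-11/14
  seg 1: a=1 b=17/7 c=-33/14 d=25/56
  seg 2: a=0 b=-23/14 c=9/28 d=0
  seg 3: a=-2 b=-5/14 c=9/28 d=-11/56
  seg 4: a=-3 b=-10/7 c=-6/7 d=2/7
S(7/2) = -83/112

Δ: Δ0=4, Δ1=-1/2, Δ2=-1, Δ3=-1/2, Δ4=-2
row 1: diag=6, rhs=-27; c'=1/3, d'=-9/2
row 2: denom=8−2·1/3=22/3; d'=(-3−2·-9/2)/(22/3)=9/11
row 3: denom=8−2·3/11=82/11; d'=(3−2·9/11)/(82/11)=15/82
row 4: denom=6−2·11/41=224/41; d'=(-9−2·15/82)/(224/41)=-12/7
back: M4=-12/7
back: M3=15/82−11/41·-12/7=9/14
back: M2=9/11−3/11·9/14=9/14
back: M1=-9/2−1/3·9/14=-33/7
M: M0=0, M1=-33/7, M2=9/14, M3=9/14, M4=-12/7, M5=0
seg 0: a=-3, c=M0/2=0, d=(M1−M0)/(6·1)=-11/14, b=Δ0−h0·(2M0+M1)/6=67/14
seg 1: a=1, c=M1/2=-33/14, d=(M2−M1)/(6·2)=25/56, b=Δ1−h1·(2M1+M2)/6=17/7
seg 2: a=0, c=M2/2=9/28, d=(M3−M2)/(6·2)=0, b=Δ2−h2·(2M2+M3)/6=-23/14
seg 3: a=-2, c=M3/2=9/28, d=(M4−M3)/(6·2)=-11/56, b=Δ3−h3·(2M3+M4)/6=-5/14
seg 4: a=-3, c=M4/2=-6/7, d=(M5−M4)/(6·1)=2/7, b=Δ4−h4·(2M4+M5)/6=-10/7
t_q=7/2 → seg 2, τ=1/2; S=0+-23/14·τ+9/28·τ²+0·τ³=-83/112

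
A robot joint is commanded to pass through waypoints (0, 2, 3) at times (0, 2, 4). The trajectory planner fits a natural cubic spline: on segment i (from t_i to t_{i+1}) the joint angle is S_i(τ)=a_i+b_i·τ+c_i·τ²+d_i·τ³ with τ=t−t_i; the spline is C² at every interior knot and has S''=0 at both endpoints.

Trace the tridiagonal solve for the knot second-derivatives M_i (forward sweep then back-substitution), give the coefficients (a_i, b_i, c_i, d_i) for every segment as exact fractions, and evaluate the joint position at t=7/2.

Δ: Δ0=1, Δ1=1/2
row 1: diag=8, rhs=-3; c'=1/4, d'=-3/8
back: M1=-3/8
M: M0=0, M1=-3/8, M2=0
seg 0: a=0, c=M0/2=0, d=(M1−M0)/(6·2)=-1/32, b=Δ0−h0·(2M0+M1)/6=9/8
seg 1: a=2, c=M1/2=-3/16, d=(M2−M1)/(6·2)=1/32, b=Δ1−h1·(2M1+M2)/6=3/4
t_q=7/2 → seg 1, τ=3/2; S=2+3/4·τ+-3/16·τ²+1/32·τ³=719/256

  seg 0: a=0 b=9/8 c=0 d=-1/32
  seg 1: a=2 b=3/4 c=-3/16 d=1/32
S(7/2) = 719/256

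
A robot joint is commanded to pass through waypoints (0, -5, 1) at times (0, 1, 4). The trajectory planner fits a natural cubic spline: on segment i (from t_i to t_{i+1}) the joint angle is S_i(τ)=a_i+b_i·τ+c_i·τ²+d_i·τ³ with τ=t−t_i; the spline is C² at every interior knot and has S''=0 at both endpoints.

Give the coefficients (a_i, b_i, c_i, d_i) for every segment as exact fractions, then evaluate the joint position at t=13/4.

Δ: Δ0=-5, Δ1=2
row 1: diag=8, rhs=42; c'=3/8, d'=21/4
back: M1=21/4
M: M0=0, M1=21/4, M2=0
seg 0: a=0, c=M0/2=0, d=(M1−M0)/(6·1)=7/8, b=Δ0−h0·(2M0+M1)/6=-47/8
seg 1: a=-5, c=M1/2=21/8, d=(M2−M1)/(6·3)=-7/24, b=Δ1−h1·(2M1+M2)/6=-13/4
t_q=13/4 → seg 1, τ=9/4; S=-5+-13/4·τ+21/8·τ²+-7/24·τ³=-1201/512

  seg 0: a=0 b=-47/8 c=0 d=7/8
  seg 1: a=-5 b=-13/4 c=21/8 d=-7/24
S(13/4) = -1201/512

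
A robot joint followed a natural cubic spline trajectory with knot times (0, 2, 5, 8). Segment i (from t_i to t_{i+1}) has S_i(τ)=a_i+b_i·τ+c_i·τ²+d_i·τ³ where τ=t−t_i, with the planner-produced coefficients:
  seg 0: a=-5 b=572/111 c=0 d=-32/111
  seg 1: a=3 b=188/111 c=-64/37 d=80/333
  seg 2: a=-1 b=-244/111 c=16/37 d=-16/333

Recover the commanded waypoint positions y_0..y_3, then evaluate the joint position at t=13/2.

y_0 = S_0(0) = a_0 = -5
y_1 = S_1(0) = a_1 = 3
y_2 = S_2(0) = a_2 = -1
y_3 = S_2(3) = -5
t_q=13/2 is in segment 2 (τ=3/2); S_2(τ)=-129/37

y_0=-5 y_1=3 y_2=-1 y_3=-5
S(13/2) = -129/37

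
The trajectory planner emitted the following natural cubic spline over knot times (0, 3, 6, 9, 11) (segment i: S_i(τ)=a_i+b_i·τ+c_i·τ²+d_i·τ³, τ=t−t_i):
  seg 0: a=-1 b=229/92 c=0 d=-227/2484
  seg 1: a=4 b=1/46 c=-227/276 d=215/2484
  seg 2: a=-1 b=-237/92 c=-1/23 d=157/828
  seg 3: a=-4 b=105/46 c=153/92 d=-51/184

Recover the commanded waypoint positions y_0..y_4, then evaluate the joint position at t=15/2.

y_0=-1 y_1=4 y_2=-1 y_3=-4 y_4=5
S(15/2) = -3181/736

y_0 = S_0(0) = a_0 = -1
y_1 = S_1(0) = a_1 = 4
y_2 = S_2(0) = a_2 = -1
y_3 = S_3(0) = a_3 = -4
y_4 = S_3(2) = 5
t_q=15/2 is in segment 2 (τ=3/2); S_2(τ)=-3181/736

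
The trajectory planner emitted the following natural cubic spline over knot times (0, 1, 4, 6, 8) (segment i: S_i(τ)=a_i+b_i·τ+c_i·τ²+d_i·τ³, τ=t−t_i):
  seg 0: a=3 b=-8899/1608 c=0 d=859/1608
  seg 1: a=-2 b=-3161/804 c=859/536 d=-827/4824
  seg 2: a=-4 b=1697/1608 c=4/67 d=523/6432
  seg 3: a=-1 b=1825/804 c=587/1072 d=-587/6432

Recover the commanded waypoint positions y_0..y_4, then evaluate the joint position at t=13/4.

y_0=3 y_1=-2 y_2=-4 y_3=-1 y_4=5
S(13/4) = -160735/34304

y_0 = S_0(0) = a_0 = 3
y_1 = S_1(0) = a_1 = -2
y_2 = S_2(0) = a_2 = -4
y_3 = S_3(0) = a_3 = -1
y_4 = S_3(2) = 5
t_q=13/4 is in segment 1 (τ=9/4); S_1(τ)=-160735/34304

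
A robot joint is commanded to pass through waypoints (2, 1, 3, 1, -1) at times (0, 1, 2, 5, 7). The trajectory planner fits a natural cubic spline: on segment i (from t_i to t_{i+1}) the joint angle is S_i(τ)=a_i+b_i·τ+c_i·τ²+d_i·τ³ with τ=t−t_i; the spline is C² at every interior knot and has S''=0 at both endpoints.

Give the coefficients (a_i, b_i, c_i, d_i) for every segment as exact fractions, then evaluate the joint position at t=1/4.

  seg 0: a=2 b=-769/411 c=0 d=358/411
  seg 1: a=1 b=305/411 c=358/137 d=-557/411
  seg 2: a=3 b=782/411 c=-199/137 d=245/1233
  seg 3: a=1 b=-595/411 c=46/137 d=-23/411
S(1/4) = 6777/4384

Δ: Δ0=-1, Δ1=2, Δ2=-2/3, Δ3=-1
row 1: diag=4, rhs=18; c'=1/4, d'=9/2
row 2: denom=8−1·1/4=31/4; d'=(-16−1·9/2)/(31/4)=-82/31
row 3: denom=10−3·12/31=274/31; d'=(-2−3·-82/31)/(274/31)=92/137
back: M3=92/137
back: M2=-82/31−12/31·92/137=-398/137
back: M1=9/2−1/4·-398/137=716/137
M: M0=0, M1=716/137, M2=-398/137, M3=92/137, M4=0
seg 0: a=2, c=M0/2=0, d=(M1−M0)/(6·1)=358/411, b=Δ0−h0·(2M0+M1)/6=-769/411
seg 1: a=1, c=M1/2=358/137, d=(M2−M1)/(6·1)=-557/411, b=Δ1−h1·(2M1+M2)/6=305/411
seg 2: a=3, c=M2/2=-199/137, d=(M3−M2)/(6·3)=245/1233, b=Δ2−h2·(2M2+M3)/6=782/411
seg 3: a=1, c=M3/2=46/137, d=(M4−M3)/(6·2)=-23/411, b=Δ3−h3·(2M3+M4)/6=-595/411
t_q=1/4 → seg 0, τ=1/4; S=2+-769/411·τ+0·τ²+358/411·τ³=6777/4384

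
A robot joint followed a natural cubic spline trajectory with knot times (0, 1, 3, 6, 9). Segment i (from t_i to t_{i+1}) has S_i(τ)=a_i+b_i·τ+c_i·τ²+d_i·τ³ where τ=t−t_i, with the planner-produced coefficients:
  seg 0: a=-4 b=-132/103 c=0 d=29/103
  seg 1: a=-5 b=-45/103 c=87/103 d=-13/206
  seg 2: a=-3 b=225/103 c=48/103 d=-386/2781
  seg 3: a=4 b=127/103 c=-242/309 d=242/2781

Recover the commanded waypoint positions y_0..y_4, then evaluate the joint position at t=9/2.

y_0 = S_0(0) = a_0 = -4
y_1 = S_1(0) = a_1 = -5
y_2 = S_2(0) = a_2 = -3
y_3 = S_3(0) = a_3 = 4
y_4 = S_3(3) = 3
t_q=9/2 is in segment 2 (τ=3/2); S_2(τ)=353/412

y_0=-4 y_1=-5 y_2=-3 y_3=4 y_4=3
S(9/2) = 353/412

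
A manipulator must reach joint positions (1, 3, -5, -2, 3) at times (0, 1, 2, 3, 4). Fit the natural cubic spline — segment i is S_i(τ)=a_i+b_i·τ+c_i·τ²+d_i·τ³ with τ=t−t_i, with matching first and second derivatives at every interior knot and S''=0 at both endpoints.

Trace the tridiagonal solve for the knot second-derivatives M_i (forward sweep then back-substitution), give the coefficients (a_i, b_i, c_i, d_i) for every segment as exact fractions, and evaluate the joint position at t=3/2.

Δ: Δ0=2, Δ1=-8, Δ2=3, Δ3=5
row 1: diag=4, rhs=-60; c'=1/4, d'=-15
row 2: denom=4−1·1/4=15/4; d'=(66−1·-15)/(15/4)=108/5
row 3: denom=4−1·4/15=56/15; d'=(12−1·108/5)/(56/15)=-18/7
back: M3=-18/7
back: M2=108/5−4/15·-18/7=156/7
back: M1=-15−1/4·156/7=-144/7
M: M0=0, M1=-144/7, M2=156/7, M3=-18/7, M4=0
seg 0: a=1, c=M0/2=0, d=(M1−M0)/(6·1)=-24/7, b=Δ0−h0·(2M0+M1)/6=38/7
seg 1: a=3, c=M1/2=-72/7, d=(M2−M1)/(6·1)=50/7, b=Δ1−h1·(2M1+M2)/6=-34/7
seg 2: a=-5, c=M2/2=78/7, d=(M3−M2)/(6·1)=-29/7, b=Δ2−h2·(2M2+M3)/6=-4
seg 3: a=-2, c=M3/2=-9/7, d=(M4−M3)/(6·1)=3/7, b=Δ3−h3·(2M3+M4)/6=41/7
t_q=3/2 → seg 1, τ=1/2; S=3+-34/7·τ+-72/7·τ²+50/7·τ³=-31/28

  seg 0: a=1 b=38/7 c=0 d=-24/7
  seg 1: a=3 b=-34/7 c=-72/7 d=50/7
  seg 2: a=-5 b=-4 c=78/7 d=-29/7
  seg 3: a=-2 b=41/7 c=-9/7 d=3/7
S(3/2) = -31/28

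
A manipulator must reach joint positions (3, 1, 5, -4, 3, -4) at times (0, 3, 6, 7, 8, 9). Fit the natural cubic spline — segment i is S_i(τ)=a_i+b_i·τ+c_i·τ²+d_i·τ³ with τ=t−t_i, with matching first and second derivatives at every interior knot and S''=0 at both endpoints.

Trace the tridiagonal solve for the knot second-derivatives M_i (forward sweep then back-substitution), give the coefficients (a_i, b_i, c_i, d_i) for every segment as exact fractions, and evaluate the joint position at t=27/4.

  seg 0: a=3 b=-3631/1257 c=0 d=931/3771
  seg 1: a=1 b=4748/1257 c=931/419 d=-3817/3771
  seg 2: a=5 b=-12847/1257 c=-2886/419 d=10192/1257
  seg 3: a=-4 b=413/1257 c=7306/419 d=-13532/1257
  seg 4: a=3 b=3653/1257 c=-6226/419 d=6226/1257
S(27/4) = -10455/3352

Δ: Δ0=-2/3, Δ1=4/3, Δ2=-9, Δ3=7, Δ4=-7
row 1: diag=12, rhs=12; c'=1/4, d'=1
row 2: denom=8−3·1/4=29/4; d'=(-62−3·1)/(29/4)=-260/29
row 3: denom=4−1·4/29=112/29; d'=(96−1·-260/29)/(112/29)=761/28
row 4: denom=4−1·29/112=419/112; d'=(-84−1·761/28)/(419/112)=-12452/419
back: M4=-12452/419
back: M3=761/28−29/112·-12452/419=14612/419
back: M2=-260/29−4/29·14612/419=-5772/419
back: M1=1−1/4·-5772/419=1862/419
M: M0=0, M1=1862/419, M2=-5772/419, M3=14612/419, M4=-12452/419, M5=0
seg 0: a=3, c=M0/2=0, d=(M1−M0)/(6·3)=931/3771, b=Δ0−h0·(2M0+M1)/6=-3631/1257
seg 1: a=1, c=M1/2=931/419, d=(M2−M1)/(6·3)=-3817/3771, b=Δ1−h1·(2M1+M2)/6=4748/1257
seg 2: a=5, c=M2/2=-2886/419, d=(M3−M2)/(6·1)=10192/1257, b=Δ2−h2·(2M2+M3)/6=-12847/1257
seg 3: a=-4, c=M3/2=7306/419, d=(M4−M3)/(6·1)=-13532/1257, b=Δ3−h3·(2M3+M4)/6=413/1257
seg 4: a=3, c=M4/2=-6226/419, d=(M5−M4)/(6·1)=6226/1257, b=Δ4−h4·(2M4+M5)/6=3653/1257
t_q=27/4 → seg 2, τ=3/4; S=5+-12847/1257·τ+-2886/419·τ²+10192/1257·τ³=-10455/3352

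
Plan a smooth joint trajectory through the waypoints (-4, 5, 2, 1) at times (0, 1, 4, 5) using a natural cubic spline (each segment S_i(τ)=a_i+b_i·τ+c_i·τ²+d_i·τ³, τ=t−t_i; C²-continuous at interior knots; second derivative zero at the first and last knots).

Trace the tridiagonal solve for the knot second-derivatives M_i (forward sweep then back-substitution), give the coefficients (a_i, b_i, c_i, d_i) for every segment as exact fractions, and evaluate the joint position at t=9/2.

  seg 0: a=-4 b=115/11 c=0 d=-16/11
  seg 1: a=5 b=67/11 c=-48/11 d=2/3
  seg 2: a=2 b=-23/11 c=18/11 d=-6/11
S(9/2) = 57/44

Δ: Δ0=9, Δ1=-1, Δ2=-1
row 1: diag=8, rhs=-60; c'=3/8, d'=-15/2
row 2: denom=8−3·3/8=55/8; d'=(0−3·-15/2)/(55/8)=36/11
back: M2=36/11
back: M1=-15/2−3/8·36/11=-96/11
M: M0=0, M1=-96/11, M2=36/11, M3=0
seg 0: a=-4, c=M0/2=0, d=(M1−M0)/(6·1)=-16/11, b=Δ0−h0·(2M0+M1)/6=115/11
seg 1: a=5, c=M1/2=-48/11, d=(M2−M1)/(6·3)=2/3, b=Δ1−h1·(2M1+M2)/6=67/11
seg 2: a=2, c=M2/2=18/11, d=(M3−M2)/(6·1)=-6/11, b=Δ2−h2·(2M2+M3)/6=-23/11
t_q=9/2 → seg 2, τ=1/2; S=2+-23/11·τ+18/11·τ²+-6/11·τ³=57/44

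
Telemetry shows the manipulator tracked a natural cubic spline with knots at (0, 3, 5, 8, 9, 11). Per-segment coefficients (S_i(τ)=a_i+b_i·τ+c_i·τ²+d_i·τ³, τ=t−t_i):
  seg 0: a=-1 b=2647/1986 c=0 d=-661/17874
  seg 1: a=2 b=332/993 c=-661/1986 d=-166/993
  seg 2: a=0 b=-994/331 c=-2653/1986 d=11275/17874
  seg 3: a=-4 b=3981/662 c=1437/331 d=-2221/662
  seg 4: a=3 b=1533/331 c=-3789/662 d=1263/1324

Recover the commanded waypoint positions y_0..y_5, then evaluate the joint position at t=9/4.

y_0=-1 y_1=2 y_2=0 y_3=-4 y_4=3 y_5=-3
S(9/4) = 66841/42368

y_0 = S_0(0) = a_0 = -1
y_1 = S_1(0) = a_1 = 2
y_2 = S_2(0) = a_2 = 0
y_3 = S_3(0) = a_3 = -4
y_4 = S_4(0) = a_4 = 3
y_5 = S_4(2) = -3
t_q=9/4 is in segment 0 (τ=9/4); S_0(τ)=66841/42368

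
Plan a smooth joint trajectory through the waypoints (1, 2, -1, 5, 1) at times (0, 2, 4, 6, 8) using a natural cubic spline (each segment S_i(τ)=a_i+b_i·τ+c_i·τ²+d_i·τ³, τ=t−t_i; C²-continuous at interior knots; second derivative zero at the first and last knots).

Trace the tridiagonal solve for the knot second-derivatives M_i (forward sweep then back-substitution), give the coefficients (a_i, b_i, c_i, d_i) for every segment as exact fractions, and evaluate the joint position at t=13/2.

  seg 0: a=1 b=81/56 c=0 d=-53/224
  seg 1: a=2 b=-39/28 c=-159/112 d=153/224
  seg 2: a=-1 b=9/8 c=75/28 d=-195/224
  seg 3: a=5 b=39/28 c=-285/112 d=95/224
S(13/2) = 1309/256

Δ: Δ0=1/2, Δ1=-3/2, Δ2=3, Δ3=-2
row 1: diag=8, rhs=-12; c'=1/4, d'=-3/2
row 2: denom=8−2·1/4=15/2; d'=(27−2·-3/2)/(15/2)=4
row 3: denom=8−2·4/15=112/15; d'=(-30−2·4)/(112/15)=-285/56
back: M3=-285/56
back: M2=4−4/15·-285/56=75/14
back: M1=-3/2−1/4·75/14=-159/56
M: M0=0, M1=-159/56, M2=75/14, M3=-285/56, M4=0
seg 0: a=1, c=M0/2=0, d=(M1−M0)/(6·2)=-53/224, b=Δ0−h0·(2M0+M1)/6=81/56
seg 1: a=2, c=M1/2=-159/112, d=(M2−M1)/(6·2)=153/224, b=Δ1−h1·(2M1+M2)/6=-39/28
seg 2: a=-1, c=M2/2=75/28, d=(M3−M2)/(6·2)=-195/224, b=Δ2−h2·(2M2+M3)/6=9/8
seg 3: a=5, c=M3/2=-285/112, d=(M4−M3)/(6·2)=95/224, b=Δ3−h3·(2M3+M4)/6=39/28
t_q=13/2 → seg 3, τ=1/2; S=5+39/28·τ+-285/112·τ²+95/224·τ³=1309/256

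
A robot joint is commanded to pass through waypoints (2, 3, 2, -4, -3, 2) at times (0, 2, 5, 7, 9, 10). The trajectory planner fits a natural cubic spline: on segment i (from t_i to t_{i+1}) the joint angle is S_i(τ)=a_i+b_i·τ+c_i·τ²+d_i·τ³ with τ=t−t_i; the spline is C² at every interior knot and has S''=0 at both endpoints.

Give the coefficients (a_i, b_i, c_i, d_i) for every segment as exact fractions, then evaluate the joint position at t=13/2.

Δ: Δ0=1/2, Δ1=-1/3, Δ2=-3, Δ3=1/2, Δ4=5
row 1: diag=10, rhs=-5; c'=3/10, d'=-1/2
row 2: denom=10−3·3/10=91/10; d'=(-16−3·-1/2)/(91/10)=-145/91
row 3: denom=8−2·20/91=688/91; d'=(21−2·-145/91)/(688/91)=2201/688
row 4: denom=6−2·91/344=941/172; d'=(27−2·2201/688)/(941/172)=7087/1882
back: M4=7087/1882
back: M3=2201/688−91/344·7087/1882=2073/941
back: M2=-145/91−20/91·2073/941=-1955/941
back: M1=-1/2−3/10·-1955/941=116/941
M: M0=0, M1=116/941, M2=-1955/941, M3=2073/941, M4=7087/1882, M5=0
seg 0: a=2, c=M0/2=0, d=(M1−M0)/(6·2)=29/2823, b=Δ0−h0·(2M0+M1)/6=2591/5646
seg 1: a=3, c=M1/2=58/941, d=(M2−M1)/(6·3)=-2071/16938, b=Δ1−h1·(2M1+M2)/6=3287/5646
seg 2: a=2, c=M2/2=-1955/1882, d=(M3−M2)/(6·2)=1007/2823, b=Δ2−h2·(2M2+M3)/6=-6632/2823
seg 3: a=-4, c=M3/2=2073/1882, d=(M4−M3)/(6·2)=2941/22584, b=Δ3−h3·(2M3+M4)/6=-6278/2823
seg 4: a=-3, c=M4/2=7087/3764, d=(M5−M4)/(6·1)=-7087/11292, b=Δ4−h4·(2M4+M5)/6=21143/5646
t_q=13/2 → seg 2, τ=3/2; S=2+-6632/2823·τ+-1955/1882·τ²+1007/2823·τ³=-5001/1882

  seg 0: a=2 b=2591/5646 c=0 d=29/2823
  seg 1: a=3 b=3287/5646 c=58/941 d=-2071/16938
  seg 2: a=2 b=-6632/2823 c=-1955/1882 d=1007/2823
  seg 3: a=-4 b=-6278/2823 c=2073/1882 d=2941/22584
  seg 4: a=-3 b=21143/5646 c=7087/3764 d=-7087/11292
S(13/2) = -5001/1882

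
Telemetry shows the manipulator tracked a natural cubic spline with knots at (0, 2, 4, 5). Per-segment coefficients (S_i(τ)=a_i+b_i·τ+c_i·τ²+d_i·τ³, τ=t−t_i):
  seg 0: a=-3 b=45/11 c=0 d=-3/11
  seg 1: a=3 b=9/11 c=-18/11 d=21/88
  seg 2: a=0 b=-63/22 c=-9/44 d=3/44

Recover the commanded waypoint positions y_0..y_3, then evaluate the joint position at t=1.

y_0 = S_0(0) = a_0 = -3
y_1 = S_1(0) = a_1 = 3
y_2 = S_2(0) = a_2 = 0
y_3 = S_2(1) = -3
t_q=1 is in segment 0 (τ=1); S_0(τ)=9/11

y_0=-3 y_1=3 y_2=0 y_3=-3
S(1) = 9/11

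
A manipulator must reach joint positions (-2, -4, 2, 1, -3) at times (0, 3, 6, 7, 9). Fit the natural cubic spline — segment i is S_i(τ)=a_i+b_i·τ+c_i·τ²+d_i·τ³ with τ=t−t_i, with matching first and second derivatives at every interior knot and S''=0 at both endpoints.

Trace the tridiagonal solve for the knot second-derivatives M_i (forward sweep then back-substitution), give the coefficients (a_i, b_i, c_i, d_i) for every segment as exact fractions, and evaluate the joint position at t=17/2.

  seg 0: a=-2 b=-869/510 c=0 d=529/4590
  seg 1: a=-4 b=359/255 c=529/510 d=-257/918
  seg 2: a=2 b=37/510 c=-126/85 d=209/510
  seg 3: a=1 b=-424/255 c=-43/170 d=43/1020
S(17/2) = -1045/544

Δ: Δ0=-2/3, Δ1=2, Δ2=-1, Δ3=-2
row 1: diag=12, rhs=16; c'=1/4, d'=4/3
row 2: denom=8−3·1/4=29/4; d'=(-18−3·4/3)/(29/4)=-88/29
row 3: denom=6−1·4/29=170/29; d'=(-6−1·-88/29)/(170/29)=-43/85
back: M3=-43/85
back: M2=-88/29−4/29·-43/85=-252/85
back: M1=4/3−1/4·-252/85=529/255
M: M0=0, M1=529/255, M2=-252/85, M3=-43/85, M4=0
seg 0: a=-2, c=M0/2=0, d=(M1−M0)/(6·3)=529/4590, b=Δ0−h0·(2M0+M1)/6=-869/510
seg 1: a=-4, c=M1/2=529/510, d=(M2−M1)/(6·3)=-257/918, b=Δ1−h1·(2M1+M2)/6=359/255
seg 2: a=2, c=M2/2=-126/85, d=(M3−M2)/(6·1)=209/510, b=Δ2−h2·(2M2+M3)/6=37/510
seg 3: a=1, c=M3/2=-43/170, d=(M4−M3)/(6·2)=43/1020, b=Δ3−h3·(2M3+M4)/6=-424/255
t_q=17/2 → seg 3, τ=3/2; S=1+-424/255·τ+-43/170·τ²+43/1020·τ³=-1045/544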